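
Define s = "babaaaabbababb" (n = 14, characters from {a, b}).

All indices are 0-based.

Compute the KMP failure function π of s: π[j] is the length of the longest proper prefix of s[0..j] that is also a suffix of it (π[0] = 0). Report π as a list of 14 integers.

π[0] = 0
j=1 s[j]='a': π[1]=0 (border '')
j=2 s[j]='b': π[2]=1 (border 'b')
j=3 s[j]='a': π[3]=2 (border 'ba')
j=4 s[j]='a': k: 2→0; π[4]=0 (border '')
j=5 s[j]='a': π[5]=0 (border '')
j=6 s[j]='a': π[6]=0 (border '')
j=7 s[j]='b': π[7]=1 (border 'b')
j=8 s[j]='b': k: 1→0; π[8]=1 (border 'b')
j=9 s[j]='a': π[9]=2 (border 'ba')
j=10 s[j]='b': π[10]=3 (border 'bab')
j=11 s[j]='a': π[11]=4 (border 'baba')
j=12 s[j]='b': k: 4→2; π[12]=3 (border 'bab')
j=13 s[j]='b': k: 3→1→0; π[13]=1 (border 'b')

[0, 0, 1, 2, 0, 0, 0, 1, 1, 2, 3, 4, 3, 1]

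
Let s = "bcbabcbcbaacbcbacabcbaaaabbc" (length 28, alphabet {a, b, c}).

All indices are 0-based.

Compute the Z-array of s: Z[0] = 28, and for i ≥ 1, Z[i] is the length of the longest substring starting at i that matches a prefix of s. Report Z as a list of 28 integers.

Z[0]=28
i=1: i≥r, start 0; Z[1]=0
i=2: i≥r, start 0; Z[2]=1 scan→box=[2,3)
i=3: i≥r, start 0; Z[3]=0
i=4: i≥r, start 0; Z[4]=3 scan→box=[4,7)
i=5: min(r-i=2, Z[1]=0)=0; Z[5]=0
i=6: min(r-i=1, Z[2]=1)=1; Z[6]=4 scan→box=[6,10)
i=7: min(r-i=3, Z[1]=0)=0; Z[7]=0
i=8: min(r-i=2, Z[2]=1)=1; Z[8]=1
i=9: min(r-i=1, Z[3]=0)=0; Z[9]=0
i=10: i≥r, start 0; Z[10]=0
i=11: i≥r, start 0; Z[11]=0
i=12: i≥r, start 0; Z[12]=4 scan→box=[12,16)
i=13: min(r-i=3, Z[1]=0)=0; Z[13]=0
i=14: min(r-i=2, Z[2]=1)=1; Z[14]=1
i=15: min(r-i=1, Z[3]=0)=0; Z[15]=0
i=16: i≥r, start 0; Z[16]=0
i=17: i≥r, start 0; Z[17]=0
i=18: i≥r, start 0; Z[18]=4 scan→box=[18,22)
i=19: min(r-i=3, Z[1]=0)=0; Z[19]=0
i=20: min(r-i=2, Z[2]=1)=1; Z[20]=1
i=21: min(r-i=1, Z[3]=0)=0; Z[21]=0
i=22: i≥r, start 0; Z[22]=0
i=23: i≥r, start 0; Z[23]=0
i=24: i≥r, start 0; Z[24]=0
i=25: i≥r, start 0; Z[25]=1 scan→box=[25,26)
i=26: i≥r, start 0; Z[26]=2 scan→box=[26,28)
i=27: min(r-i=1, Z[1]=0)=0; Z[27]=0

[28, 0, 1, 0, 3, 0, 4, 0, 1, 0, 0, 0, 4, 0, 1, 0, 0, 0, 4, 0, 1, 0, 0, 0, 0, 1, 2, 0]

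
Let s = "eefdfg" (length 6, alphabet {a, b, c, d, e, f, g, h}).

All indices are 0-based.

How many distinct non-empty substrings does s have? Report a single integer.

19

sorted suffixes:
  #0 SA[0]=3  'dfg'
  #1 SA[1]=0  'eefdfg'
  #2 SA[2]=1  'efdfg'
  #3 SA[3]=2  'fdfg'
  #4 SA[4]=4  'fg'
  #5 SA[5]=5  'g'

SA = [3, 0, 1, 2, 4, 5]
rank  pair      lcp
   1  s[3:],s[0:]  0  ''
   2  s[0:],s[1:]  1  'e'
   3  s[1:],s[2:]  0  ''
   4  s[2:],s[4:]  1  'f'
   5  s[4:],s[5:]  0  ''

n(n+1)/2 = 6·7/2 = 21
Σ LCP = 0 + 0 + 1 + 0 + 1 + 0 = 2
distinct = 21 − 2 = 19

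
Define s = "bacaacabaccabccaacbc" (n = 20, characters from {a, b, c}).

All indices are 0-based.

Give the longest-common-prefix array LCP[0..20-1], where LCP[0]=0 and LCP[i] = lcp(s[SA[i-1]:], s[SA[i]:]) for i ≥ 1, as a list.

rank | idx | suffix
   0 |   3 | aacabaccabccaacbc
   1 |  15 | aacbc
   2 |   6 | abaccabccaacbc
   3 |  11 | abccaacbc
   4 |   1 | acaacabaccabccaacbc
   5 |   4 | acabaccabccaacbc
   6 |  16 | acbc
   7 |   8 | accabccaacbc
   8 |   0 | bacaacabaccabccaacbc
   9 |   7 | baccabccaacbc
  10 |  18 | bc
  11 |  12 | bccaacbc
  12 |  19 | c
  13 |   2 | caacabaccabccaacbc
  14 |  14 | caacbc
  15 |   5 | cabaccabccaacbc
  16 |  10 | cabccaacbc
  17 |  17 | cbc
  18 |  13 | ccaacbc
  19 |   9 | ccabccaacbc

SA = [3, 15, 6, 11, 1, 4, 16, 8, 0, 7, 18, 12, 19, 2, 14, 5, 10, 17, 13, 9]
[i] adj suffixes → lcp
  [1] 3/15 → 3 ('aac')
  [2] 15/6 → 1 ('a')
  [3] 6/11 → 2 ('ab')
  [4] 11/1 → 1 ('a')
  [5] 1/4 → 3 ('aca')
  [6] 4/16 → 2 ('ac')
  [7] 16/8 → 2 ('ac')
  [8] 8/0 → 0 ('')
  [9] 0/7 → 3 ('bac')
  [10] 7/18 → 1 ('b')
  [11] 18/12 → 2 ('bc')
  [12] 12/19 → 0 ('')
  [13] 19/2 → 1 ('c')
  [14] 2/14 → 4 ('caac')
  [15] 14/5 → 2 ('ca')
  [16] 5/10 → 3 ('cab')
  [17] 10/17 → 1 ('c')
  [18] 17/13 → 1 ('c')
  [19] 13/9 → 3 ('cca')

[0, 3, 1, 2, 1, 3, 2, 2, 0, 3, 1, 2, 0, 1, 4, 2, 3, 1, 1, 3]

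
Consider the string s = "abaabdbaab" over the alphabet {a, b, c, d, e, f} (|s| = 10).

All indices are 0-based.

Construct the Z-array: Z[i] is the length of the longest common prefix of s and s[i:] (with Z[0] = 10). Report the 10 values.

Z[0]=10
i=1: outside box; Z[1]=0
i=2: outside box; Z[2]=1 grow→box=[2,3)
i=3: outside box; Z[3]=2 grow→box=[3,5)
i=4: min(r-i=1, Z[1]=0)=0; Z[4]=0
i=5: outside box; Z[5]=0
i=6: outside box; Z[6]=0
i=7: outside box; Z[7]=1 grow→box=[7,8)
i=8: outside box; Z[8]=2 grow→box=[8,10)
i=9: min(r-i=1, Z[1]=0)=0; Z[9]=0

[10, 0, 1, 2, 0, 0, 0, 1, 2, 0]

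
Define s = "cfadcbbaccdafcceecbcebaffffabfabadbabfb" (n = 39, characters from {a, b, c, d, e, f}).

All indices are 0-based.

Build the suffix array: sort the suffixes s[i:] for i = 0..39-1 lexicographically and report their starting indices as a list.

rank→(start, suffix):
  0 → (30, 'abadbabfb')
  1 → (27, 'abfabadbabfb')
  2 → (35, 'abfb')
  3 → (7, 'accdafcceecbcebaffffabfabadbabfb')
  4 → (32, 'adbabfb')
  5 → (2, 'adcbbaccdafcceecbcebaffffabfabadbabfb')
  6 → (11, 'afcceecbcebaffffabfabadbabfb')
  7 → (22, 'affffabfabadbabfb')
  8 → (38, 'b')
  9 → (34, 'babfb')
  10 → (6, 'baccdafcceecbcebaffffabfabadbabfb')
  11 → (31, 'badbabfb')
  12 → (21, 'baffffabfabadbabfb')
  13 → (5, 'bbaccdafcceecbcebaffffabfabadbabfb')
  14 → (18, 'bcebaffffabfabadbabfb')
  15 → (28, 'bfabadbabfb')
  16 → (36, 'bfb')
  17 → (4, 'cbbaccdafcceecbcebaffffabfabadbabfb')
  18 → (17, 'cbcebaffffabfabadbabfb')
  19 → (8, 'ccdafcceecbcebaffffabfabadbabfb')
  20 → (13, 'cceecbcebaffffabfabadbabfb')
  21 → (9, 'cdafcceecbcebaffffabfabadbabfb')
  22 → (19, 'cebaffffabfabadbabfb')
  23 → (14, 'ceecbcebaffffabfabadbabfb')
  24 → (0, 'cfadcbbaccdafcceecbcebaffffabfabadbabfb')
  25 → (10, 'dafcceecbcebaffffabfabadbabfb')
  26 → (33, 'dbabfb')
  27 → (3, 'dcbbaccdafcceecbcebaffffabfabadbabfb')
  28 → (20, 'ebaffffabfabadbabfb')
  29 → (16, 'ecbcebaffffabfabadbabfb')
  30 → (15, 'eecbcebaffffabfabadbabfb')
  31 → (29, 'fabadbabfb')
  32 → (26, 'fabfabadbabfb')
  33 → (1, 'fadcbbaccdafcceecbcebaffffabfabadbabfb')
  34 → (37, 'fb')
  35 → (12, 'fcceecbcebaffffabfabadbabfb')
  36 → (25, 'ffabfabadbabfb')
  37 → (24, 'fffabfabadbabfb')
  38 → (23, 'ffffabfabadbabfb')

[30, 27, 35, 7, 32, 2, 11, 22, 38, 34, 6, 31, 21, 5, 18, 28, 36, 4, 17, 8, 13, 9, 19, 14, 0, 10, 33, 3, 20, 16, 15, 29, 26, 1, 37, 12, 25, 24, 23]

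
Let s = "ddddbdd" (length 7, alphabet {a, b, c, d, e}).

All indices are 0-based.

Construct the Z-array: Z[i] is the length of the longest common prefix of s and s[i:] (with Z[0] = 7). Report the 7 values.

[7, 3, 2, 1, 0, 2, 1]

Z[0]=7
i=1: outside box; Z[1]=3 extend→box=[1,4)
i=2: min(r-i=2, Z[1]=3)=2; Z[2]=2
i=3: min(r-i=1, Z[2]=2)=1; Z[3]=1
i=4: outside box; Z[4]=0
i=5: outside box; Z[5]=2 extend→box=[5,7)
i=6: min(r-i=1, Z[1]=3)=1; Z[6]=1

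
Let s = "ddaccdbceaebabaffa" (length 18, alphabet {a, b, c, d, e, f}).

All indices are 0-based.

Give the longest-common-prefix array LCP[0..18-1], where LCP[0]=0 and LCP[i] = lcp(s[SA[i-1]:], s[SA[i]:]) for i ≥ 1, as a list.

[0, 1, 1, 1, 1, 0, 2, 1, 0, 1, 1, 0, 1, 1, 0, 1, 0, 1]

rank→(start, suffix):
  0 → (17, 'a')
  1 → (12, 'abaffa')
  2 → (2, 'accdbceaebabaffa')
  3 → (9, 'aebabaffa')
  4 → (14, 'affa')
  5 → (11, 'babaffa')
  6 → (13, 'baffa')
  7 → (6, 'bceaebabaffa')
  8 → (3, 'ccdbceaebabaffa')
  9 → (4, 'cdbceaebabaffa')
  10 → (7, 'ceaebabaffa')
  11 → (1, 'daccdbceaebabaffa')
  12 → (5, 'dbceaebabaffa')
  13 → (0, 'ddaccdbceaebabaffa')
  14 → (8, 'eaebabaffa')
  15 → (10, 'ebabaffa')
  16 → (16, 'fa')
  17 → (15, 'ffa')

SA = [17, 12, 2, 9, 14, 11, 13, 6, 3, 4, 7, 1, 5, 0, 8, 10, 16, 15]
[i] adj suffixes → lcp
  [1] 17/12 → 1 ('a')
  [2] 12/2 → 1 ('a')
  [3] 2/9 → 1 ('a')
  [4] 9/14 → 1 ('a')
  [5] 14/11 → 0 ('')
  [6] 11/13 → 2 ('ba')
  [7] 13/6 → 1 ('b')
  [8] 6/3 → 0 ('')
  [9] 3/4 → 1 ('c')
  [10] 4/7 → 1 ('c')
  [11] 7/1 → 0 ('')
  [12] 1/5 → 1 ('d')
  [13] 5/0 → 1 ('d')
  [14] 0/8 → 0 ('')
  [15] 8/10 → 1 ('e')
  [16] 10/16 → 0 ('')
  [17] 16/15 → 1 ('f')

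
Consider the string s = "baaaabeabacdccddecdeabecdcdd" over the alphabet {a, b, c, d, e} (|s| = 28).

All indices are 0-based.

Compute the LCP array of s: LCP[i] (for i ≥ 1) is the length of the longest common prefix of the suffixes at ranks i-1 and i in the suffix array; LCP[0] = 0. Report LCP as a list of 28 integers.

rank | idx | suffix
   0 |   1 | aaaabeabacdccddecdeabecdcdd
   1 |   2 | aaabeabacdccddecdeabecdcdd
   2 |   3 | aabeabacdccddecdeabecdcdd
   3 |   7 | abacdccddecdeabecdcdd
   4 |   4 | abeabacdccddecdeabecdcdd
   5 |  20 | abecdcdd
   6 |   9 | acdccddecdeabecdcdd
   7 |   0 | baaaabeabacdccddecdeabecdcdd
   8 |   8 | bacdccddecdeabecdcdd
   9 |   5 | beabacdccddecdeabecdcdd
  10 |  21 | becdcdd
  11 |  12 | ccddecdeabecdcdd
  12 |  10 | cdccddecdeabecdcdd
  13 |  23 | cdcdd
  14 |  25 | cdd
  15 |  13 | cddecdeabecdcdd
  16 |  17 | cdeabecdcdd
  17 |  27 | d
  18 |  11 | dccddecdeabecdcdd
  19 |  24 | dcdd
  20 |  26 | dd
  21 |  14 | ddecdeabecdcdd
  22 |  18 | deabecdcdd
  23 |  15 | decdeabecdcdd
  24 |   6 | eabacdccddecdeabecdcdd
  25 |  19 | eabecdcdd
  26 |  22 | ecdcdd
  27 |  16 | ecdeabecdcdd

SA = [1, 2, 3, 7, 4, 20, 9, 0, 8, 5, 21, 12, 10, 23, 25, 13, 17, 27, 11, 24, 26, 14, 18, 15, 6, 19, 22, 16]
[i] adj suffixes → lcp
  [1] 1/2 → 3 ('aaa')
  [2] 2/3 → 2 ('aa')
  [3] 3/7 → 1 ('a')
  [4] 7/4 → 2 ('ab')
  [5] 4/20 → 3 ('abe')
  [6] 20/9 → 1 ('a')
  [7] 9/0 → 0 ('')
  [8] 0/8 → 2 ('ba')
  [9] 8/5 → 1 ('b')
  [10] 5/21 → 2 ('be')
  [11] 21/12 → 0 ('')
  [12] 12/10 → 1 ('c')
  [13] 10/23 → 3 ('cdc')
  [14] 23/25 → 2 ('cd')
  [15] 25/13 → 3 ('cdd')
  [16] 13/17 → 2 ('cd')
  [17] 17/27 → 0 ('')
  [18] 27/11 → 1 ('d')
  [19] 11/24 → 2 ('dc')
  [20] 24/26 → 1 ('d')
  [21] 26/14 → 2 ('dd')
  [22] 14/18 → 1 ('d')
  [23] 18/15 → 2 ('de')
  [24] 15/6 → 0 ('')
  [25] 6/19 → 3 ('eab')
  [26] 19/22 → 1 ('e')
  [27] 22/16 → 3 ('ecd')

[0, 3, 2, 1, 2, 3, 1, 0, 2, 1, 2, 0, 1, 3, 2, 3, 2, 0, 1, 2, 1, 2, 1, 2, 0, 3, 1, 3]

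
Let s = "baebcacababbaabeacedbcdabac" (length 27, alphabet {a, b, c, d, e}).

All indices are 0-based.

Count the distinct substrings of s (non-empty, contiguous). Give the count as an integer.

rank→(start, suffix):
  0 → (12, 'aabeacedbcdabac')
  1 → (7, 'ababbaabeacedbcdabac')
  2 → (23, 'abac')
  3 → (9, 'abbaabeacedbcdabac')
  4 → (13, 'abeacedbcdabac')
  5 → (25, 'ac')
  6 → (5, 'acababbaabeacedbcdabac')
  7 → (16, 'acedbcdabac')
  8 → (1, 'aebcacababbaabeacedbcdabac')
  9 → (11, 'baabeacedbcdabac')
  10 → (8, 'babbaabeacedbcdabac')
  11 → (24, 'bac')
  12 → (0, 'baebcacababbaabeacedbcdabac')
  13 → (10, 'bbaabeacedbcdabac')
  14 → (3, 'bcacababbaabeacedbcdabac')
  15 → (20, 'bcdabac')
  16 → (14, 'beacedbcdabac')
  17 → (26, 'c')
  18 → (6, 'cababbaabeacedbcdabac')
  19 → (4, 'cacababbaabeacedbcdabac')
  20 → (21, 'cdabac')
  21 → (17, 'cedbcdabac')
  22 → (22, 'dabac')
  23 → (19, 'dbcdabac')
  24 → (15, 'eacedbcdabac')
  25 → (2, 'ebcacababbaabeacedbcdabac')
  26 → (18, 'edbcdabac')

SA = [12, 7, 23, 9, 13, 25, 5, 16, 1, 11, 8, 24, 0, 10, 3, 20, 14, 26, 6, 4, 21, 17, 22, 19, 15, 2, 18]
i: (SA[i-1],SA[i]) lcp shared
  1: (12,7) 1 'a'
  2: (7,23) 3 'aba'
  3: (23,9) 2 'ab'
  4: (9,13) 2 'ab'
  5: (13,25) 1 'a'
  6: (25,5) 2 'ac'
  7: (5,16) 2 'ac'
  8: (16,1) 1 'a'
  9: (1,11) 0 ''
  10: (11,8) 2 'ba'
  11: (8,24) 2 'ba'
  12: (24,0) 2 'ba'
  13: (0,10) 1 'b'
  14: (10,3) 1 'b'
  15: (3,20) 2 'bc'
  16: (20,14) 1 'b'
  17: (14,26) 0 ''
  18: (26,6) 1 'c'
  19: (6,4) 2 'ca'
  20: (4,21) 1 'c'
  21: (21,17) 1 'c'
  22: (17,22) 0 ''
  23: (22,19) 1 'd'
  24: (19,15) 0 ''
  25: (15,2) 1 'e'
  26: (2,18) 1 'e'

n(n+1)/2 = 27·28/2 = 378
Σ LCP = 0 + 1 + 3 + 2 + 2 + 1 + 2 + 2 + 1 + 0 + 2 + 2 + 2 + 1 + 1 + 2 + 1 + 0 + 1 + 2 + 1 + 1 + 0 + 1 + 0 + 1 + 1 = 33
distinct = 378 − 33 = 345

345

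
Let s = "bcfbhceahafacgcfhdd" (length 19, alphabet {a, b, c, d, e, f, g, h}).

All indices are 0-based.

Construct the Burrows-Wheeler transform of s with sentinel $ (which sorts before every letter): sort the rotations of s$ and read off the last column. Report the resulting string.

rank  rotation              last
    0  $bcfbhceahafacgcfhdd  d
    1  acgcfhdd$bcfbhceahaf  f
    2  afacgcfhdd$bcfbhceah  h
    3  ahafacgcfhdd$bcfbhce  e
    4  bcfbhceahafacgcfhdd$  $
    5  bhceahafacgcfhdd$bcf  f
    6  ceahafacgcfhdd$bcfbh  h
    7  cfbhceahafacgcfhdd$b  b
    8  cfhdd$bcfbhceahafacg  g
    9  cgcfhdd$bcfbhceahafa  a
   10  d$bcfbhceahafacgcfhd  d
   11  dd$bcfbhceahafacgcfh  h
   12  eahafacgcfhdd$bcfbhc  c
   13  facgcfhdd$bcfbhceaha  a
   14  fbhceahafacgcfhdd$bc  c
   15  fhdd$bcfbhceahafacgc  c
   16  gcfhdd$bcfbhceahafac  c
   17  hafacgcfhdd$bcfbhcea  a
   18  hceahafacgcfhdd$bcfb  b
   19  hdd$bcfbhceahafacgcf  f

dfhe$fhbgadhcacccabf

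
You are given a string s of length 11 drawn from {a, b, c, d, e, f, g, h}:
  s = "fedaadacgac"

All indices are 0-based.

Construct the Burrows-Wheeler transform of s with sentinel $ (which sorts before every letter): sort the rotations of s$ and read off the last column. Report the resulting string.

rank  rotation      last
    0  $fedaadacgac  c
    1  aadacgac$fed  d
    2  ac$fedaadacg  g
    3  acgac$fedaad  d
    4  adacgac$feda  a
    5  c$fedaadacga  a
    6  cgac$fedaada  a
    7  daadacgac$fe  e
    8  dacgac$fedaa  a
    9  edaadacgac$f  f
   10  fedaadacgac$  $
   11  gac$fedaadac  c

cdgdaaaeaf$c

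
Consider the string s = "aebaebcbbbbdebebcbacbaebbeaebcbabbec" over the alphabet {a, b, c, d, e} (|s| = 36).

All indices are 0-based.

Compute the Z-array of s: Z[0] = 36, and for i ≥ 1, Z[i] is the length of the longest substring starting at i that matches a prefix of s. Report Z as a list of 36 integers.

[36, 0, 0, 3, 0, 0, 0, 0, 0, 0, 0, 0, 0, 0, 0, 0, 0, 0, 1, 0, 0, 3, 0, 0, 0, 0, 3, 0, 0, 0, 0, 1, 0, 0, 0, 0]

Z[0]=36
i=1: i≥r, start 0; Z[1]=0
i=2: i≥r, start 0; Z[2]=0
i=3: i≥r, start 0; Z[3]=3 grow→box=[3,6)
i=4: min(r-i=2, Z[1]=0)=0; Z[4]=0
i=5: min(r-i=1, Z[2]=0)=0; Z[5]=0
i=6: i≥r, start 0; Z[6]=0
i=7: i≥r, start 0; Z[7]=0
i=8: i≥r, start 0; Z[8]=0
i=9: i≥r, start 0; Z[9]=0
i=10: i≥r, start 0; Z[10]=0
i=11: i≥r, start 0; Z[11]=0
i=12: i≥r, start 0; Z[12]=0
i=13: i≥r, start 0; Z[13]=0
i=14: i≥r, start 0; Z[14]=0
i=15: i≥r, start 0; Z[15]=0
i=16: i≥r, start 0; Z[16]=0
i=17: i≥r, start 0; Z[17]=0
i=18: i≥r, start 0; Z[18]=1 grow→box=[18,19)
i=19: i≥r, start 0; Z[19]=0
i=20: i≥r, start 0; Z[20]=0
i=21: i≥r, start 0; Z[21]=3 grow→box=[21,24)
i=22: min(r-i=2, Z[1]=0)=0; Z[22]=0
i=23: min(r-i=1, Z[2]=0)=0; Z[23]=0
i=24: i≥r, start 0; Z[24]=0
i=25: i≥r, start 0; Z[25]=0
i=26: i≥r, start 0; Z[26]=3 grow→box=[26,29)
i=27: min(r-i=2, Z[1]=0)=0; Z[27]=0
i=28: min(r-i=1, Z[2]=0)=0; Z[28]=0
i=29: i≥r, start 0; Z[29]=0
i=30: i≥r, start 0; Z[30]=0
i=31: i≥r, start 0; Z[31]=1 grow→box=[31,32)
i=32: i≥r, start 0; Z[32]=0
i=33: i≥r, start 0; Z[33]=0
i=34: i≥r, start 0; Z[34]=0
i=35: i≥r, start 0; Z[35]=0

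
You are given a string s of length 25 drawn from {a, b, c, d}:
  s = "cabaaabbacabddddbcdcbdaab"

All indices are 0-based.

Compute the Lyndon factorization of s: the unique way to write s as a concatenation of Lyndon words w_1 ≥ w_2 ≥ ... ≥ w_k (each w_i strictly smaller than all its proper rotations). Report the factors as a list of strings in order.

emit factor 1: 'c' (i=0, period=1)
emit factor 2: 'ab' (i=1, period=2)
emit factor 3: 'aaabbacabddddbcdcbdaab' (i=3, period=22)

["c", "ab", "aaabbacabddddbcdcbdaab"]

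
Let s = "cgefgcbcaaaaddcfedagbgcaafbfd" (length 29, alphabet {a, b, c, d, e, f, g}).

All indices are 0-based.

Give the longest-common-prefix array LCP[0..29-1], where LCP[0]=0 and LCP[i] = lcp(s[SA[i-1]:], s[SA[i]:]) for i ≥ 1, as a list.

rank | idx | suffix
   0 |   8 | aaaaddcfedagbgcaafbfd
   1 |   9 | aaaddcfedagbgcaafbfd
   2 |  10 | aaddcfedagbgcaafbfd
   3 |  23 | aafbfd
   4 |  11 | addcfedagbgcaafbfd
   5 |  24 | afbfd
   6 |  18 | agbgcaafbfd
   7 |   6 | bcaaaaddcfedagbgcaafbfd
   8 |  26 | bfd
   9 |  20 | bgcaafbfd
  10 |   7 | caaaaddcfedagbgcaafbfd
  11 |  22 | caafbfd
  12 |   5 | cbcaaaaddcfedagbgcaafbfd
  13 |  14 | cfedagbgcaafbfd
  14 |   0 | cgefgcbcaaaaddcfedagbgcaafbfd
  15 |  28 | d
  16 |  17 | dagbgcaafbfd
  17 |  13 | dcfedagbgcaafbfd
  18 |  12 | ddcfedagbgcaafbfd
  19 |  16 | edagbgcaafbfd
  20 |   2 | efgcbcaaaaddcfedagbgcaafbfd
  21 |  25 | fbfd
  22 |  27 | fd
  23 |  15 | fedagbgcaafbfd
  24 |   3 | fgcbcaaaaddcfedagbgcaafbfd
  25 |  19 | gbgcaafbfd
  26 |  21 | gcaafbfd
  27 |   4 | gcbcaaaaddcfedagbgcaafbfd
  28 |   1 | gefgcbcaaaaddcfedagbgcaafbfd

SA = [8, 9, 10, 23, 11, 24, 18, 6, 26, 20, 7, 22, 5, 14, 0, 28, 17, 13, 12, 16, 2, 25, 27, 15, 3, 19, 21, 4, 1]
i: (SA[i-1],SA[i]) lcp shared
  1: (8,9) 3 'aaa'
  2: (9,10) 2 'aa'
  3: (10,23) 2 'aa'
  4: (23,11) 1 'a'
  5: (11,24) 1 'a'
  6: (24,18) 1 'a'
  7: (18,6) 0 ''
  8: (6,26) 1 'b'
  9: (26,20) 1 'b'
  10: (20,7) 0 ''
  11: (7,22) 3 'caa'
  12: (22,5) 1 'c'
  13: (5,14) 1 'c'
  14: (14,0) 1 'c'
  15: (0,28) 0 ''
  16: (28,17) 1 'd'
  17: (17,13) 1 'd'
  18: (13,12) 1 'd'
  19: (12,16) 0 ''
  20: (16,2) 1 'e'
  21: (2,25) 0 ''
  22: (25,27) 1 'f'
  23: (27,15) 1 'f'
  24: (15,3) 1 'f'
  25: (3,19) 0 ''
  26: (19,21) 1 'g'
  27: (21,4) 2 'gc'
  28: (4,1) 1 'g'

[0, 3, 2, 2, 1, 1, 1, 0, 1, 1, 0, 3, 1, 1, 1, 0, 1, 1, 1, 0, 1, 0, 1, 1, 1, 0, 1, 2, 1]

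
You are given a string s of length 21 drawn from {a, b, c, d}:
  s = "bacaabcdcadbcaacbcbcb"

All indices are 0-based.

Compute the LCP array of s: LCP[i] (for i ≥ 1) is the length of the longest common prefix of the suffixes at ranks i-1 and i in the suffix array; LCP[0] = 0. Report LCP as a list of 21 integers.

[0, 2, 1, 1, 2, 1, 0, 1, 1, 2, 3, 2, 0, 3, 2, 1, 2, 4, 1, 0, 1]

sorted suffixes:
  #0 SA[0]=3  'aabcdcadbcaacbcbcb'
  #1 SA[1]=13  'aacbcbcb'
  #2 SA[2]=4  'abcdcadbcaacbcbcb'
  #3 SA[3]=1  'acaabcdcadbcaacbcbcb'
  #4 SA[4]=14  'acbcbcb'
  #5 SA[5]=9  'adbcaacbcbcb'
  #6 SA[6]=20  'b'
  #7 SA[7]=0  'bacaabcdcadbcaacbcbcb'
  #8 SA[8]=11  'bcaacbcbcb'
  #9 SA[9]=18  'bcb'
  #10 SA[10]=16  'bcbcb'
  #11 SA[11]=5  'bcdcadbcaacbcbcb'
  #12 SA[12]=2  'caabcdcadbcaacbcbcb'
  #13 SA[13]=12  'caacbcbcb'
  #14 SA[14]=8  'cadbcaacbcbcb'
  #15 SA[15]=19  'cb'
  #16 SA[16]=17  'cbcb'
  #17 SA[17]=15  'cbcbcb'
  #18 SA[18]=6  'cdcadbcaacbcbcb'
  #19 SA[19]=10  'dbcaacbcbcb'
  #20 SA[20]=7  'dcadbcaacbcbcb'

SA = [3, 13, 4, 1, 14, 9, 20, 0, 11, 18, 16, 5, 2, 12, 8, 19, 17, 15, 6, 10, 7]
i: (SA[i-1],SA[i]) lcp shared
  1: (3,13) 2 'aa'
  2: (13,4) 1 'a'
  3: (4,1) 1 'a'
  4: (1,14) 2 'ac'
  5: (14,9) 1 'a'
  6: (9,20) 0 ''
  7: (20,0) 1 'b'
  8: (0,11) 1 'b'
  9: (11,18) 2 'bc'
  10: (18,16) 3 'bcb'
  11: (16,5) 2 'bc'
  12: (5,2) 0 ''
  13: (2,12) 3 'caa'
  14: (12,8) 2 'ca'
  15: (8,19) 1 'c'
  16: (19,17) 2 'cb'
  17: (17,15) 4 'cbcb'
  18: (15,6) 1 'c'
  19: (6,10) 0 ''
  20: (10,7) 1 'd'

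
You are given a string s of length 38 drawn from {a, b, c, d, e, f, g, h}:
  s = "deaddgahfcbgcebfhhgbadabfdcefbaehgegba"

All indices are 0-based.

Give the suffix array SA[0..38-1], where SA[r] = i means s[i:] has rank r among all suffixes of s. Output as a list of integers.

[37, 22, 20, 2, 30, 6, 36, 19, 29, 23, 14, 10, 9, 12, 26, 21, 25, 3, 0, 4, 1, 13, 27, 34, 31, 28, 8, 24, 15, 5, 35, 18, 11, 33, 7, 17, 32, 16]

rank | idx | suffix
   0 |  37 | a
   1 |  22 | abfdcefbaehgegba
   2 |  20 | adabfdcefbaehgegba
   3 |   2 | addgahfcbgcebfhhgbadabfdcefbaehgegba
   4 |  30 | aehgegba
   5 |   6 | ahfcbgcebfhhgbadabfdcefbaehgegba
   6 |  36 | ba
   7 |  19 | badabfdcefbaehgegba
   8 |  29 | baehgegba
   9 |  23 | bfdcefbaehgegba
  10 |  14 | bfhhgbadabfdcefbaehgegba
  11 |  10 | bgcebfhhgbadabfdcefbaehgegba
  12 |   9 | cbgcebfhhgbadabfdcefbaehgegba
  13 |  12 | cebfhhgbadabfdcefbaehgegba
  14 |  26 | cefbaehgegba
  15 |  21 | dabfdcefbaehgegba
  16 |  25 | dcefbaehgegba
  17 |   3 | ddgahfcbgcebfhhgbadabfdcefbaehgegba
  18 |   0 | deaddgahfcbgcebfhhgbadabfdcefbaehgegba
  19 |   4 | dgahfcbgcebfhhgbadabfdcefbaehgegba
  20 |   1 | eaddgahfcbgcebfhhgbadabfdcefbaehgegba
  21 |  13 | ebfhhgbadabfdcefbaehgegba
  22 |  27 | efbaehgegba
  23 |  34 | egba
  24 |  31 | ehgegba
  25 |  28 | fbaehgegba
  26 |   8 | fcbgcebfhhgbadabfdcefbaehgegba
  27 |  24 | fdcefbaehgegba
  28 |  15 | fhhgbadabfdcefbaehgegba
  29 |   5 | gahfcbgcebfhhgbadabfdcefbaehgegba
  30 |  35 | gba
  31 |  18 | gbadabfdcefbaehgegba
  32 |  11 | gcebfhhgbadabfdcefbaehgegba
  33 |  33 | gegba
  34 |   7 | hfcbgcebfhhgbadabfdcefbaehgegba
  35 |  17 | hgbadabfdcefbaehgegba
  36 |  32 | hgegba
  37 |  16 | hhgbadabfdcefbaehgegba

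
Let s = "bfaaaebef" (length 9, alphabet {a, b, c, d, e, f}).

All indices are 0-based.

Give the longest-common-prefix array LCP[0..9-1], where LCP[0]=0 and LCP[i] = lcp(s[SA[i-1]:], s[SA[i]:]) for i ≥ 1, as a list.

[0, 2, 1, 0, 1, 0, 1, 0, 1]

rank | idx | suffix
   0 |   2 | aaaebef
   1 |   3 | aaebef
   2 |   4 | aebef
   3 |   6 | bef
   4 |   0 | bfaaaebef
   5 |   5 | ebef
   6 |   7 | ef
   7 |   8 | f
   8 |   1 | faaaebef

SA = [2, 3, 4, 6, 0, 5, 7, 8, 1]
i: (SA[i-1],SA[i]) lcp shared
  1: (2,3) 2 'aa'
  2: (3,4) 1 'a'
  3: (4,6) 0 ''
  4: (6,0) 1 'b'
  5: (0,5) 0 ''
  6: (5,7) 1 'e'
  7: (7,8) 0 ''
  8: (8,1) 1 'f'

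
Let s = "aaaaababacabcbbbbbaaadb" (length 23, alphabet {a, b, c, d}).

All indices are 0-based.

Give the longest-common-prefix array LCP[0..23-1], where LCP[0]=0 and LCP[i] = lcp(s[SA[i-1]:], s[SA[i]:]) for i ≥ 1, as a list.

[0, 4, 3, 3, 2, 2, 1, 3, 2, 1, 1, 0, 1, 2, 2, 1, 2, 3, 4, 1, 0, 1, 0]

sorted suffixes:
  #0 SA[0]=0  'aaaaababacabcbbbbbaaadb'
  #1 SA[1]=1  'aaaababacabcbbbbbaaadb'
  #2 SA[2]=2  'aaababacabcbbbbbaaadb'
  #3 SA[3]=18  'aaadb'
  #4 SA[4]=3  'aababacabcbbbbbaaadb'
  #5 SA[5]=19  'aadb'
  #6 SA[6]=4  'ababacabcbbbbbaaadb'
  #7 SA[7]=6  'abacabcbbbbbaaadb'
  #8 SA[8]=10  'abcbbbbbaaadb'
  #9 SA[9]=8  'acabcbbbbbaaadb'
  #10 SA[10]=20  'adb'
  #11 SA[11]=22  'b'
  #12 SA[12]=17  'baaadb'
  #13 SA[13]=5  'babacabcbbbbbaaadb'
  #14 SA[14]=7  'bacabcbbbbbaaadb'
  #15 SA[15]=16  'bbaaadb'
  #16 SA[16]=15  'bbbaaadb'
  #17 SA[17]=14  'bbbbaaadb'
  #18 SA[18]=13  'bbbbbaaadb'
  #19 SA[19]=11  'bcbbbbbaaadb'
  #20 SA[20]=9  'cabcbbbbbaaadb'
  #21 SA[21]=12  'cbbbbbaaadb'
  #22 SA[22]=21  'db'

SA = [0, 1, 2, 18, 3, 19, 4, 6, 10, 8, 20, 22, 17, 5, 7, 16, 15, 14, 13, 11, 9, 12, 21]
[i] adj suffixes → lcp
  [1] 0/1 → 4 ('aaaa')
  [2] 1/2 → 3 ('aaa')
  [3] 2/18 → 3 ('aaa')
  [4] 18/3 → 2 ('aa')
  [5] 3/19 → 2 ('aa')
  [6] 19/4 → 1 ('a')
  [7] 4/6 → 3 ('aba')
  [8] 6/10 → 2 ('ab')
  [9] 10/8 → 1 ('a')
  [10] 8/20 → 1 ('a')
  [11] 20/22 → 0 ('')
  [12] 22/17 → 1 ('b')
  [13] 17/5 → 2 ('ba')
  [14] 5/7 → 2 ('ba')
  [15] 7/16 → 1 ('b')
  [16] 16/15 → 2 ('bb')
  [17] 15/14 → 3 ('bbb')
  [18] 14/13 → 4 ('bbbb')
  [19] 13/11 → 1 ('b')
  [20] 11/9 → 0 ('')
  [21] 9/12 → 1 ('c')
  [22] 12/21 → 0 ('')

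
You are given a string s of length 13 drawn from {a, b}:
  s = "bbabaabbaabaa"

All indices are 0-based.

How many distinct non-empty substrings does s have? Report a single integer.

65

rank→(start, suffix):
  0 → (12, 'a')
  1 → (11, 'aa')
  2 → (8, 'aabaa')
  3 → (4, 'aabbaabaa')
  4 → (9, 'abaa')
  5 → (2, 'abaabbaabaa')
  6 → (5, 'abbaabaa')
  7 → (10, 'baa')
  8 → (7, 'baabaa')
  9 → (3, 'baabbaabaa')
  10 → (1, 'babaabbaabaa')
  11 → (6, 'bbaabaa')
  12 → (0, 'bbabaabbaabaa')

SA = [12, 11, 8, 4, 9, 2, 5, 10, 7, 3, 1, 6, 0]
rank  pair      lcp
   1  s[12:],s[11:]  1  'a'
   2  s[11:],s[8:]  2  'aa'
   3  s[8:],s[4:]  3  'aab'
   4  s[4:],s[9:]  1  'a'
   5  s[9:],s[2:]  4  'abaa'
   6  s[2:],s[5:]  2  'ab'
   7  s[5:],s[10:]  0  ''
   8  s[10:],s[7:]  3  'baa'
   9  s[7:],s[3:]  4  'baab'
  10  s[3:],s[1:]  2  'ba'
  11  s[1:],s[6:]  1  'b'
  12  s[6:],s[0:]  3  'bba'

n(n+1)/2 = 13·14/2 = 91
Σ LCP = 0 + 1 + 2 + 3 + 1 + 4 + 2 + 0 + 3 + 4 + 2 + 1 + 3 = 26
distinct = 91 − 26 = 65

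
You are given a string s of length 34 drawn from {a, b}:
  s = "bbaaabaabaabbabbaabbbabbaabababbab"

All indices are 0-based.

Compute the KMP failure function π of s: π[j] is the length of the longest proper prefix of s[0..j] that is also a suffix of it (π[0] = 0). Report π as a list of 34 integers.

[0, 1, 0, 0, 0, 1, 0, 0, 1, 0, 0, 1, 2, 3, 1, 2, 3, 4, 1, 2, 2, 3, 1, 2, 3, 4, 1, 0, 1, 0, 1, 2, 3, 1]

π[0] = 0
j=1 s[j]='b': π[1]=1 (border 'b')
j=2 s[j]='a': k: 1→0; π[2]=0 (border '')
j=3 s[j]='a': π[3]=0 (border '')
j=4 s[j]='a': π[4]=0 (border '')
j=5 s[j]='b': π[5]=1 (border 'b')
j=6 s[j]='a': k: 1→0; π[6]=0 (border '')
j=7 s[j]='a': π[7]=0 (border '')
j=8 s[j]='b': π[8]=1 (border 'b')
j=9 s[j]='a': k: 1→0; π[9]=0 (border '')
j=10 s[j]='a': π[10]=0 (border '')
j=11 s[j]='b': π[11]=1 (border 'b')
j=12 s[j]='b': π[12]=2 (border 'bb')
j=13 s[j]='a': π[13]=3 (border 'bba')
j=14 s[j]='b': k: 3→0; π[14]=1 (border 'b')
j=15 s[j]='b': π[15]=2 (border 'bb')
j=16 s[j]='a': π[16]=3 (border 'bba')
j=17 s[j]='a': π[17]=4 (border 'bbaa')
j=18 s[j]='b': k: 4→0; π[18]=1 (border 'b')
j=19 s[j]='b': π[19]=2 (border 'bb')
j=20 s[j]='b': k: 2→1; π[20]=2 (border 'bb')
j=21 s[j]='a': π[21]=3 (border 'bba')
j=22 s[j]='b': k: 3→0; π[22]=1 (border 'b')
j=23 s[j]='b': π[23]=2 (border 'bb')
j=24 s[j]='a': π[24]=3 (border 'bba')
j=25 s[j]='a': π[25]=4 (border 'bbaa')
j=26 s[j]='b': k: 4→0; π[26]=1 (border 'b')
j=27 s[j]='a': k: 1→0; π[27]=0 (border '')
j=28 s[j]='b': π[28]=1 (border 'b')
j=29 s[j]='a': k: 1→0; π[29]=0 (border '')
j=30 s[j]='b': π[30]=1 (border 'b')
j=31 s[j]='b': π[31]=2 (border 'bb')
j=32 s[j]='a': π[32]=3 (border 'bba')
j=33 s[j]='b': k: 3→0; π[33]=1 (border 'b')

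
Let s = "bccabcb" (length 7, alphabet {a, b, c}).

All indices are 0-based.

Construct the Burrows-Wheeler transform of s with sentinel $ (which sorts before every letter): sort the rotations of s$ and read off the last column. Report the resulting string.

bcca$cbb

rank  rotation  last
    0  $bccabcb  b
    1  abcb$bcc  c
    2  b$bccabc  c
    3  bcb$bcca  a
    4  bccabcb$  $
    5  cabcb$bc  c
    6  cb$bccab  b
    7  ccabcb$b  b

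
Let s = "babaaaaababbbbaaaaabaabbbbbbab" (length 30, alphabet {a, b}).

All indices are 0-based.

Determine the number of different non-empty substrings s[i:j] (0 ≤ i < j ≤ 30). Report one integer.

367

rank | idx | suffix
   0 |  14 | aaaaabaabbbbbbab
   1 |   3 | aaaaababbbbaaaaabaabbbbbbab
   2 |  15 | aaaabaabbbbbbab
   3 |   4 | aaaababbbbaaaaabaabbbbbbab
   4 |  16 | aaabaabbbbbbab
   5 |   5 | aaababbbbaaaaabaabbbbbbab
   6 |  17 | aabaabbbbbbab
   7 |   6 | aababbbbaaaaabaabbbbbbab
   8 |  20 | aabbbbbbab
   9 |  28 | ab
  10 |   1 | abaaaaababbbbaaaaabaabbbbbbab
  11 |  18 | abaabbbbbbab
  12 |   7 | ababbbbaaaaabaabbbbbbab
  13 |   9 | abbbbaaaaabaabbbbbbab
  14 |  21 | abbbbbbab
  15 |  29 | b
  16 |  13 | baaaaabaabbbbbbab
  17 |   2 | baaaaababbbbaaaaabaabbbbbbab
  18 |  19 | baabbbbbbab
  19 |  27 | bab
  20 |   0 | babaaaaababbbbaaaaabaabbbbbbab
  21 |   8 | babbbbaaaaabaabbbbbbab
  22 |  12 | bbaaaaabaabbbbbbab
  23 |  26 | bbab
  24 |  11 | bbbaaaaabaabbbbbbab
  25 |  25 | bbbab
  26 |  10 | bbbbaaaaabaabbbbbbab
  27 |  24 | bbbbab
  28 |  23 | bbbbbab
  29 |  22 | bbbbbbab

SA = [14, 3, 15, 4, 16, 5, 17, 6, 20, 28, 1, 18, 7, 9, 21, 29, 13, 2, 19, 27, 0, 8, 12, 26, 11, 25, 10, 24, 23, 22]
[i] adj suffixes → lcp
  [1] 14/3 → 7 ('aaaaaba')
  [2] 3/15 → 4 ('aaaa')
  [3] 15/4 → 6 ('aaaaba')
  [4] 4/16 → 3 ('aaa')
  [5] 16/5 → 5 ('aaaba')
  [6] 5/17 → 2 ('aa')
  [7] 17/6 → 4 ('aaba')
  [8] 6/20 → 3 ('aab')
  [9] 20/28 → 1 ('a')
  [10] 28/1 → 2 ('ab')
  [11] 1/18 → 4 ('abaa')
  [12] 18/7 → 3 ('aba')
  [13] 7/9 → 2 ('ab')
  [14] 9/21 → 5 ('abbbb')
  [15] 21/29 → 0 ('')
  [16] 29/13 → 1 ('b')
  [17] 13/2 → 8 ('baaaaaba')
  [18] 2/19 → 3 ('baa')
  [19] 19/27 → 2 ('ba')
  [20] 27/0 → 3 ('bab')
  [21] 0/8 → 3 ('bab')
  [22] 8/12 → 1 ('b')
  [23] 12/26 → 3 ('bba')
  [24] 26/11 → 2 ('bb')
  [25] 11/25 → 4 ('bbba')
  [26] 25/10 → 3 ('bbb')
  [27] 10/24 → 5 ('bbbba')
  [28] 24/23 → 4 ('bbbb')
  [29] 23/22 → 5 ('bbbbb')

n(n+1)/2 = 30·31/2 = 465
Σ LCP = 0 + 7 + 4 + 6 + 3 + 5 + 2 + 4 + 3 + 1 + 2 + 4 + 3 + 2 + 5 + 0 + 1 + 8 + 3 + 2 + 3 + 3 + 1 + 3 + 2 + 4 + 3 + 5 + 4 + 5 = 98
distinct = 465 − 98 = 367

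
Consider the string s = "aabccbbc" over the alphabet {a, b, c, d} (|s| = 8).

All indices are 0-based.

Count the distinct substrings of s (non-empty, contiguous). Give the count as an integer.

rank→(start, suffix):
  0 → (0, 'aabccbbc')
  1 → (1, 'abccbbc')
  2 → (5, 'bbc')
  3 → (6, 'bc')
  4 → (2, 'bccbbc')
  5 → (7, 'c')
  6 → (4, 'cbbc')
  7 → (3, 'ccbbc')

SA = [0, 1, 5, 6, 2, 7, 4, 3]
rank  pair      lcp
   1  s[0:],s[1:]  1  'a'
   2  s[1:],s[5:]  0  ''
   3  s[5:],s[6:]  1  'b'
   4  s[6:],s[2:]  2  'bc'
   5  s[2:],s[7:]  0  ''
   6  s[7:],s[4:]  1  'c'
   7  s[4:],s[3:]  1  'c'

n(n+1)/2 = 8·9/2 = 36
Σ LCP = 0 + 1 + 0 + 1 + 2 + 0 + 1 + 1 = 6
distinct = 36 − 6 = 30

30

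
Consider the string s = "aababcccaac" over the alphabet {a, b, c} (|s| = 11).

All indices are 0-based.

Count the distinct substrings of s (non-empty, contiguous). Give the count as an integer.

55

sorted suffixes:
  #0 SA[0]=0  'aababcccaac'
  #1 SA[1]=8  'aac'
  #2 SA[2]=1  'ababcccaac'
  #3 SA[3]=3  'abcccaac'
  #4 SA[4]=9  'ac'
  #5 SA[5]=2  'babcccaac'
  #6 SA[6]=4  'bcccaac'
  #7 SA[7]=10  'c'
  #8 SA[8]=7  'caac'
  #9 SA[9]=6  'ccaac'
  #10 SA[10]=5  'cccaac'

SA = [0, 8, 1, 3, 9, 2, 4, 10, 7, 6, 5]
[i] adj suffixes → lcp
  [1] 0/8 → 2 ('aa')
  [2] 8/1 → 1 ('a')
  [3] 1/3 → 2 ('ab')
  [4] 3/9 → 1 ('a')
  [5] 9/2 → 0 ('')
  [6] 2/4 → 1 ('b')
  [7] 4/10 → 0 ('')
  [8] 10/7 → 1 ('c')
  [9] 7/6 → 1 ('c')
  [10] 6/5 → 2 ('cc')

n(n+1)/2 = 11·12/2 = 66
Σ LCP = 0 + 2 + 1 + 2 + 1 + 0 + 1 + 0 + 1 + 1 + 2 = 11
distinct = 66 − 11 = 55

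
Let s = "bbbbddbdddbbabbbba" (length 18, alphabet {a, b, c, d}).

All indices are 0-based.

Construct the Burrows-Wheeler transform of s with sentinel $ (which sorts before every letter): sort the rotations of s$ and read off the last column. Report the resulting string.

abbbbbdba$bbbddddbb

rank  rotation             last
    0  $bbbbddbdddbbabbbba  a
    1  a$bbbbddbdddbbabbbb  b
    2  abbbba$bbbbddbdddbb  b
    3  ba$bbbbddbdddbbabbb  b
    4  babbbba$bbbbddbdddb  b
    5  bba$bbbbddbdddbbabb  b
    6  bbabbbba$bbbbddbddd  d
    7  bbba$bbbbddbdddbbab  b
    8  bbbba$bbbbddbdddbba  a
    9  bbbbddbdddbbabbbba$  $
   10  bbbddbdddbbabbbba$b  b
   11  bbddbdddbbabbbba$bb  b
   12  bddbdddbbabbbba$bbb  b
   13  bdddbbabbbba$bbbbdd  d
   14  dbbabbbba$bbbbddbdd  d
   15  dbdddbbabbbba$bbbbd  d
   16  ddbbabbbba$bbbbddbd  d
   17  ddbdddbbabbbba$bbbb  b
   18  dddbbabbbba$bbbbddb  b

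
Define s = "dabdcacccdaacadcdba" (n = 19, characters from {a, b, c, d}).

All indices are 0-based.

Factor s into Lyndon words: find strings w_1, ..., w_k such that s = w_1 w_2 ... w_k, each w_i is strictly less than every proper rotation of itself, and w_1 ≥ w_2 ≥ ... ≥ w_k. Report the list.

emit factor 1: 'd' (i=0, period=1)
emit factor 2: 'abdcacccd' (i=1, period=9)
emit factor 3: 'aacadcdb' (i=10, period=8)
emit factor 4: 'a' (i=18, period=1)

["d", "abdcacccd", "aacadcdb", "a"]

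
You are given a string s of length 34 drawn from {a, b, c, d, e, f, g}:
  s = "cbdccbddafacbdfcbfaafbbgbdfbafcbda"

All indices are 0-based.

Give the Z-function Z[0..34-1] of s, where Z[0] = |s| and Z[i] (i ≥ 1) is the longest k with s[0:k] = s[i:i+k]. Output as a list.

Z[0]=34
i=1: fresh scan; Z[1]=0
i=2: fresh scan; Z[2]=0
i=3: fresh scan; Z[3]=1 extend→box=[3,4)
i=4: fresh scan; Z[4]=3 extend→box=[4,7)
i=5: min(r-i=2, Z[1]=0)=0; Z[5]=0
i=6: min(r-i=1, Z[2]=0)=0; Z[6]=0
i=7: fresh scan; Z[7]=0
i=8: fresh scan; Z[8]=0
i=9: fresh scan; Z[9]=0
i=10: fresh scan; Z[10]=0
i=11: fresh scan; Z[11]=3 extend→box=[11,14)
i=12: min(r-i=2, Z[1]=0)=0; Z[12]=0
i=13: min(r-i=1, Z[2]=0)=0; Z[13]=0
i=14: fresh scan; Z[14]=0
i=15: fresh scan; Z[15]=2 extend→box=[15,17)
i=16: min(r-i=1, Z[1]=0)=0; Z[16]=0
i=17: fresh scan; Z[17]=0
i=18: fresh scan; Z[18]=0
i=19: fresh scan; Z[19]=0
i=20: fresh scan; Z[20]=0
i=21: fresh scan; Z[21]=0
i=22: fresh scan; Z[22]=0
i=23: fresh scan; Z[23]=0
i=24: fresh scan; Z[24]=0
i=25: fresh scan; Z[25]=0
i=26: fresh scan; Z[26]=0
i=27: fresh scan; Z[27]=0
i=28: fresh scan; Z[28]=0
i=29: fresh scan; Z[29]=0
i=30: fresh scan; Z[30]=3 extend→box=[30,33)
i=31: min(r-i=2, Z[1]=0)=0; Z[31]=0
i=32: min(r-i=1, Z[2]=0)=0; Z[32]=0
i=33: fresh scan; Z[33]=0

[34, 0, 0, 1, 3, 0, 0, 0, 0, 0, 0, 3, 0, 0, 0, 2, 0, 0, 0, 0, 0, 0, 0, 0, 0, 0, 0, 0, 0, 0, 3, 0, 0, 0]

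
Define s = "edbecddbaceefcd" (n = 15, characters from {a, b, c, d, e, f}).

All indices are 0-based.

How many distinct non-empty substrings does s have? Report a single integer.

109

rank | idx | suffix
   0 |   8 | aceefcd
   1 |   7 | baceefcd
   2 |   2 | becddbaceefcd
   3 |  13 | cd
   4 |   4 | cddbaceefcd
   5 |   9 | ceefcd
   6 |  14 | d
   7 |   6 | dbaceefcd
   8 |   1 | dbecddbaceefcd
   9 |   5 | ddbaceefcd
  10 |   3 | ecddbaceefcd
  11 |   0 | edbecddbaceefcd
  12 |  10 | eefcd
  13 |  11 | efcd
  14 |  12 | fcd

SA = [8, 7, 2, 13, 4, 9, 14, 6, 1, 5, 3, 0, 10, 11, 12]
[i] adj suffixes → lcp
  [1] 8/7 → 0 ('')
  [2] 7/2 → 1 ('b')
  [3] 2/13 → 0 ('')
  [4] 13/4 → 2 ('cd')
  [5] 4/9 → 1 ('c')
  [6] 9/14 → 0 ('')
  [7] 14/6 → 1 ('d')
  [8] 6/1 → 2 ('db')
  [9] 1/5 → 1 ('d')
  [10] 5/3 → 0 ('')
  [11] 3/0 → 1 ('e')
  [12] 0/10 → 1 ('e')
  [13] 10/11 → 1 ('e')
  [14] 11/12 → 0 ('')

n(n+1)/2 = 15·16/2 = 120
Σ LCP = 0 + 0 + 1 + 0 + 2 + 1 + 0 + 1 + 2 + 1 + 0 + 1 + 1 + 1 + 0 = 11
distinct = 120 − 11 = 109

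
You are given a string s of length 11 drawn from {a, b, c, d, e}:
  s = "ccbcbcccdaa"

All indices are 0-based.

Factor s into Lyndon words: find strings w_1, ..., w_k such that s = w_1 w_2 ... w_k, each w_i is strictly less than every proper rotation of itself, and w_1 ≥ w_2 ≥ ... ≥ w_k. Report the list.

["c", "c", "bcbcccd", "a", "a"]

emit factor 1: 'c' (i=0, period=1)
emit factor 2: 'c' (i=1, period=1)
emit factor 3: 'bcbcccd' (i=2, period=7)
emit factor 4: 'a' (i=9, period=1)
emit factor 5: 'a' (i=10, period=1)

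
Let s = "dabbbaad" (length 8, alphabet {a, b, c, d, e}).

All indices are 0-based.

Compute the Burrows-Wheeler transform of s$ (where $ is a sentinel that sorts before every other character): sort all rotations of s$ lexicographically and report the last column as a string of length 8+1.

rank  rotation   last
    0  $dabbbaad  d
    1  aad$dabbb  b
    2  abbbaad$d  d
    3  ad$dabbba  a
    4  baad$dabb  b
    5  bbaad$dab  b
    6  bbbaad$da  a
    7  d$dabbbaa  a
    8  dabbbaad$  $

dbdabbaa$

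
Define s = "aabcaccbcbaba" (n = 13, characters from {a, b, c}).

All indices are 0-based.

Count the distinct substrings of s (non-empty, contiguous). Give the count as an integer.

rank | idx | suffix
   0 |  12 | a
   1 |   0 | aabcaccbcbaba
   2 |  10 | aba
   3 |   1 | abcaccbcbaba
   4 |   4 | accbcbaba
   5 |  11 | ba
   6 |   9 | baba
   7 |   2 | bcaccbcbaba
   8 |   7 | bcbaba
   9 |   3 | caccbcbaba
  10 |   8 | cbaba
  11 |   6 | cbcbaba
  12 |   5 | ccbcbaba

SA = [12, 0, 10, 1, 4, 11, 9, 2, 7, 3, 8, 6, 5]
rank  pair      lcp
   1  s[12:],s[0:]  1  'a'
   2  s[0:],s[10:]  1  'a'
   3  s[10:],s[1:]  2  'ab'
   4  s[1:],s[4:]  1  'a'
   5  s[4:],s[11:]  0  ''
   6  s[11:],s[9:]  2  'ba'
   7  s[9:],s[2:]  1  'b'
   8  s[2:],s[7:]  2  'bc'
   9  s[7:],s[3:]  0  ''
  10  s[3:],s[8:]  1  'c'
  11  s[8:],s[6:]  2  'cb'
  12  s[6:],s[5:]  1  'c'

n(n+1)/2 = 13·14/2 = 91
Σ LCP = 0 + 1 + 1 + 2 + 1 + 0 + 2 + 1 + 2 + 0 + 1 + 2 + 1 = 14
distinct = 91 − 14 = 77

77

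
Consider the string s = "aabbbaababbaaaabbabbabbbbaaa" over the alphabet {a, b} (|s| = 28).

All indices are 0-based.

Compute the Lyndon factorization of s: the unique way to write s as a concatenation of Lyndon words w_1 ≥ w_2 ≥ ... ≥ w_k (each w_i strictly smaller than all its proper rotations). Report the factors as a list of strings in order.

["aabbb", "aababb", "aaaabbabbabbbb", "a", "a", "a"]

emit factor 1: 'aabbb' (i=0, period=5)
emit factor 2: 'aababb' (i=5, period=6)
emit factor 3: 'aaaabbabbabbbb' (i=11, period=14)
emit factor 4: 'a' (i=25, period=1)
emit factor 5: 'a' (i=26, period=1)
emit factor 6: 'a' (i=27, period=1)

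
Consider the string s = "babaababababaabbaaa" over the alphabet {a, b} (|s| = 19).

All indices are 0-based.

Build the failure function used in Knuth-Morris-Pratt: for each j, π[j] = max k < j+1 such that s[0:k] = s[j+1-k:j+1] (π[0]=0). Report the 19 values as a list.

π[0] = 0
j=1 s[j]='a': π[1]=0 (border '')
j=2 s[j]='b': π[2]=1 (border 'b')
j=3 s[j]='a': π[3]=2 (border 'ba')
j=4 s[j]='a': k: 2→0; π[4]=0 (border '')
j=5 s[j]='b': π[5]=1 (border 'b')
j=6 s[j]='a': π[6]=2 (border 'ba')
j=7 s[j]='b': π[7]=3 (border 'bab')
j=8 s[j]='a': π[8]=4 (border 'baba')
j=9 s[j]='b': k: 4→2; π[9]=3 (border 'bab')
j=10 s[j]='a': π[10]=4 (border 'baba')
j=11 s[j]='b': k: 4→2; π[11]=3 (border 'bab')
j=12 s[j]='a': π[12]=4 (border 'baba')
j=13 s[j]='a': π[13]=5 (border 'babaa')
j=14 s[j]='b': π[14]=6 (border 'babaab')
j=15 s[j]='b': k: 6→1→0; π[15]=1 (border 'b')
j=16 s[j]='a': π[16]=2 (border 'ba')
j=17 s[j]='a': k: 2→0; π[17]=0 (border '')
j=18 s[j]='a': π[18]=0 (border '')

[0, 0, 1, 2, 0, 1, 2, 3, 4, 3, 4, 3, 4, 5, 6, 1, 2, 0, 0]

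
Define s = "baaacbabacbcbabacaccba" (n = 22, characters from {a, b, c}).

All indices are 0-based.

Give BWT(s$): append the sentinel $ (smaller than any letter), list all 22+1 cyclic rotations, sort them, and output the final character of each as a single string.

abbabbbabcc$ccaacacbaaa

rank  rotation                 last
    0  $baaacbabacbcbabacaccba  a
    1  a$baaacbabacbcbabacaccb  b
    2  aaacbabacbcbabacaccba$b  b
    3  aacbabacbcbabacaccba$ba  a
    4  abacaccba$baaacbabacbcb  b
    5  abacbcbabacaccba$baaacb  b
    6  acaccba$baaacbabacbcbab  b
    7  acbabacbcbabacaccba$baa  a
    8  acbcbabacaccba$baaacbab  b
    9  accba$baaacbabacbcbabac  c
   10  ba$baaacbabacbcbabacacc  c
   11  baaacbabacbcbabacaccba$  $
   12  babacaccba$baaacbabacbc  c
   13  babacbcbabacaccba$baaac  c
   14  bacaccba$baaacbabacbcba  a
   15  bacbcbabacaccba$baaacba  a
   16  bcbabacaccba$baaacbabac  c
   17  caccba$baaacbabacbcbaba  a
   18  cba$baaacbabacbcbabacac  c
   19  cbabacaccba$baaacbabacb  b
   20  cbabacbcbabacaccba$baaa  a
   21  cbcbabacaccba$baaacbaba  a
   22  ccba$baaacbabacbcbabaca  a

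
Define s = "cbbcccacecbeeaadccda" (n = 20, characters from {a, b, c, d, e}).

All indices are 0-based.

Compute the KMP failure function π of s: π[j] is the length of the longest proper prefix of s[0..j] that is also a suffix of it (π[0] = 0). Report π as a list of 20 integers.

π[0] = 0
j=1 s[j]='b': π[1]=0 (border '')
j=2 s[j]='b': π[2]=0 (border '')
j=3 s[j]='c': π[3]=1 (border 'c')
j=4 s[j]='c': k: 1→0; π[4]=1 (border 'c')
j=5 s[j]='c': k: 1→0; π[5]=1 (border 'c')
j=6 s[j]='a': k: 1→0; π[6]=0 (border '')
j=7 s[j]='c': π[7]=1 (border 'c')
j=8 s[j]='e': k: 1→0; π[8]=0 (border '')
j=9 s[j]='c': π[9]=1 (border 'c')
j=10 s[j]='b': π[10]=2 (border 'cb')
j=11 s[j]='e': k: 2→0; π[11]=0 (border '')
j=12 s[j]='e': π[12]=0 (border '')
j=13 s[j]='a': π[13]=0 (border '')
j=14 s[j]='a': π[14]=0 (border '')
j=15 s[j]='d': π[15]=0 (border '')
j=16 s[j]='c': π[16]=1 (border 'c')
j=17 s[j]='c': k: 1→0; π[17]=1 (border 'c')
j=18 s[j]='d': k: 1→0; π[18]=0 (border '')
j=19 s[j]='a': π[19]=0 (border '')

[0, 0, 0, 1, 1, 1, 0, 1, 0, 1, 2, 0, 0, 0, 0, 0, 1, 1, 0, 0]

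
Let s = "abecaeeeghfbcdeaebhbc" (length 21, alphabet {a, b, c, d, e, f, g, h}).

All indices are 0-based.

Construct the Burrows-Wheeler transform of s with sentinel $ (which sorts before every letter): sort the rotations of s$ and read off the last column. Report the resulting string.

c$echfaebebcdabaeehebg

rank  rotation                last
    0  $abecaeeeghfbcdeaebhbc  c
    1  abecaeeeghfbcdeaebhbc$  $
    2  aebhbc$abecaeeeghfbcde  e
    3  aeeeghfbcdeaebhbc$abec  c
    4  bc$abecaeeeghfbcdeaebh  h
    5  bcdeaebhbc$abecaeeeghf  f
    6  becaeeeghfbcdeaebhbc$a  a
    7  bhbc$abecaeeeghfbcdeae  e
    8  c$abecaeeeghfbcdeaebhb  b
    9  caeeeghfbcdeaebhbc$abe  e
   10  cdeaebhbc$abecaeeeghfb  b
   11  deaebhbc$abecaeeeghfbc  c
   12  eaebhbc$abecaeeeghfbcd  d
   13  ebhbc$abecaeeeghfbcdea  a
   14  ecaeeeghfbcdeaebhbc$ab  b
   15  eeeghfbcdeaebhbc$abeca  a
   16  eeghfbcdeaebhbc$abecae  e
   17  eghfbcdeaebhbc$abecaee  e
   18  fbcdeaebhbc$abecaeeegh  h
   19  ghfbcdeaebhbc$abecaeee  e
   20  hbc$abecaeeeghfbcdeaeb  b
   21  hfbcdeaebhbc$abecaeeeg  g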